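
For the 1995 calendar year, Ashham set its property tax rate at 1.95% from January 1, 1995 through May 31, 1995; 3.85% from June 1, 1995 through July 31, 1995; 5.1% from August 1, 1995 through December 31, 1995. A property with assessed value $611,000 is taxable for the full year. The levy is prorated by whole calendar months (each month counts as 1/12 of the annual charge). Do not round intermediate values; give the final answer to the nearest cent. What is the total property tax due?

$21,868.71

January 1 – May 31, 1995: 5 months at 1.95% → $611,000 × 1.95% × 5/12 = $4,964.3750
June 1 – July 31, 1995: 2 months at 3.85% → $611,000 × 3.85% × 2/12 = $3,920.5833
August 1 – December 31, 1995: 5 months at 5.1% → $611,000 × 5.1% × 5/12 = $12,983.7500
Total = $21,868.7083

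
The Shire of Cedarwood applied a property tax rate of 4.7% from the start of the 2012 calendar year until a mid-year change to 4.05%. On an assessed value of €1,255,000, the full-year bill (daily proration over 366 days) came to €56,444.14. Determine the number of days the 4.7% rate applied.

252 days

Let d = days at the first rate; then 366 − d days at the second rate.
€1,255,000 × [4.7%·d + 4.05%·(366−d)] / 366 = €56,444.14
Solving gives d = 252, so the new rate took effect on 9 Sep 2012.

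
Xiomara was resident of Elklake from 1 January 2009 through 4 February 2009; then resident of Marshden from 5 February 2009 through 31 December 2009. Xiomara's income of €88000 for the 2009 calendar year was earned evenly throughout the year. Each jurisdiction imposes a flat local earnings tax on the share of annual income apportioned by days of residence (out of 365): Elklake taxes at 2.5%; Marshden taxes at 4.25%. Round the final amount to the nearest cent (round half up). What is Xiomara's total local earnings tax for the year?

€3592.33

Elklake, 1 January – 4 February 2009: 35 days → €88000 × 2.5% × 35/365 = €210.9589
Marshden, 5 February – 31 December 2009: 330 days → €88000 × 4.25% × 330/365 = €3381.3699
Total = €3592.3288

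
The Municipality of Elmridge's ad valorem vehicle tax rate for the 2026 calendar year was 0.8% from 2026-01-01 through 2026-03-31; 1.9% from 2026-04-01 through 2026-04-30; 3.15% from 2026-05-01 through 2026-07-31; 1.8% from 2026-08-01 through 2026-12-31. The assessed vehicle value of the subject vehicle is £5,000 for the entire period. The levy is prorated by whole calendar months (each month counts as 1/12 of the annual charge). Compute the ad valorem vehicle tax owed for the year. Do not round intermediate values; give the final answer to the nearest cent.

2026-01-01 to 2026-03-31: 3 months at 0.8% → £5,000 × 0.8% × 3/12 = £10.0000
2026-04-01 to 2026-04-30: 1 month at 1.9% → £5,000 × 1.9% × 1/12 = £7.9167
2026-05-01 to 2026-07-31: 3 months at 3.15% → £5,000 × 3.15% × 3/12 = £39.3750
2026-08-01 to 2026-12-31: 5 months at 1.8% → £5,000 × 1.8% × 5/12 = £37.5000
Total = £94.7917

£94.79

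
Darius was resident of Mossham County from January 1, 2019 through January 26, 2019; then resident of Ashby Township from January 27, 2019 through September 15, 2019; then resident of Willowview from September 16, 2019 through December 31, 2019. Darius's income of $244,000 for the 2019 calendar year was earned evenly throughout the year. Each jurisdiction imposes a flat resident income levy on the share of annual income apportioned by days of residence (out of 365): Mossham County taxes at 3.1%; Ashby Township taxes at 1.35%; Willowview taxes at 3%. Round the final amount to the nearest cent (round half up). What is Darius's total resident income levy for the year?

Mossham County, January 1 – January 26, 2019: 26 days → $244,000 × 3.1% × 26/365 = $538.8055
Ashby Township, January 27 – September 15, 2019: 232 days → $244,000 × 1.35% × 232/365 = $2,093.7205
Willowview, September 16 – December 31, 2019: 107 days → $244,000 × 3% × 107/365 = $2,145.8630
Total = $4,778.3890

$4,778.39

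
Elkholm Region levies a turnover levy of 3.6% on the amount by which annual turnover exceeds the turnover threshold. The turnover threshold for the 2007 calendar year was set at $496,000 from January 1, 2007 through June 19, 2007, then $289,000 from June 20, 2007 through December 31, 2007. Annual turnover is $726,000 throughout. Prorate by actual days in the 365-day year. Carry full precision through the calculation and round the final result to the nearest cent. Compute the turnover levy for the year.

January 1 – June 19, 2007: 170 days, exemption $496,000 → ($726,000 − $496,000) × 3.6% × 170/365 = $3,856.4384
June 20 – December 31, 2007: 195 days, exemption $289,000 → ($726,000 − $289,000) × 3.6% × 195/365 = $8,404.7671
Total = $12,261.2055

$12,261.21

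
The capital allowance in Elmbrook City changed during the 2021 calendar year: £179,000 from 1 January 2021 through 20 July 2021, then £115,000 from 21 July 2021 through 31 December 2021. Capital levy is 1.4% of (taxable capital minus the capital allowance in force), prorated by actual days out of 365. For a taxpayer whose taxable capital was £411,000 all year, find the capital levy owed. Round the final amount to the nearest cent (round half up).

£3,650.59

1 January – 20 July 2021: 201 days, exemption £179,000 → (£411,000 − £179,000) × 1.4% × 201/365 = £1,788.6247
21 July – 31 December 2021: 164 days, exemption £115,000 → (£411,000 − £115,000) × 1.4% × 164/365 = £1,861.9616
Total = £3,650.5863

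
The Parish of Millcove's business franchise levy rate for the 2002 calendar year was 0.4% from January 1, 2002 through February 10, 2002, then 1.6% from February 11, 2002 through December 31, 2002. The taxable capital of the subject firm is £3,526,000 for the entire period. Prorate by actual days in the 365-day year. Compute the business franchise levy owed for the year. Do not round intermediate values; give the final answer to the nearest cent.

£51,663.15

January 1 – February 10, 2002: 41 days at 0.4% → £3,526,000 × 0.4% × 41/365 = £1,584.2849
February 11 – December 31, 2002: 324 days at 1.6% → £3,526,000 × 1.6% × 324/365 = £50,078.8603
Total = £51,663.1452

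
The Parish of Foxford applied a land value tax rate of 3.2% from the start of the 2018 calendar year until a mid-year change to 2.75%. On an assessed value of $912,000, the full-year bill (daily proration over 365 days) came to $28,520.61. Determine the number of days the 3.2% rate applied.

306 days

Let d = days at the first rate; then 365 − d days at the second rate.
$912,000 × [3.2%·d + 2.75%·(365−d)] / 365 = $28,520.61
Solving gives d = 306, so the new rate took effect on November 3, 2018.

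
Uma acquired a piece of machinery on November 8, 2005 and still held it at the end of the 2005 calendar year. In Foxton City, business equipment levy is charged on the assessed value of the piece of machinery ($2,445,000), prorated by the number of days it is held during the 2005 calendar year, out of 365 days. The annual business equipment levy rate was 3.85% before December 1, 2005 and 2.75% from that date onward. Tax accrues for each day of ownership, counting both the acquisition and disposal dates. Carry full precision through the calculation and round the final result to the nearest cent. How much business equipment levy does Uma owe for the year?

$11,642.22

November 8 – November 30, 2005: 23 days at 3.85% → $2,445,000 × 3.85% × 23/365 = $5,931.6370
December 1 – December 31, 2005: 31 days at 2.75% → $2,445,000 × 2.75% × 31/365 = $5,710.5822
Total = $11,642.2192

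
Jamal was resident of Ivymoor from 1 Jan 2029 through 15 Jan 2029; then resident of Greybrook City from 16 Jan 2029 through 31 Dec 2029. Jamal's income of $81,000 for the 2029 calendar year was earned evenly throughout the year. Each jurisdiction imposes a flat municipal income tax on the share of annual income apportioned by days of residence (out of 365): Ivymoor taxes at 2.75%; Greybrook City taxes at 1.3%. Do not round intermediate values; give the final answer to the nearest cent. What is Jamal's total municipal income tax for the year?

Ivymoor, 1 Jan – 15 Jan 2029: 15 days → $81,000 × 2.75% × 15/365 = $91.5411
Greybrook City, 16 Jan – 31 Dec 2029: 350 days → $81,000 × 1.3% × 350/365 = $1,009.7260
Total = $1,101.2671

$1,101.27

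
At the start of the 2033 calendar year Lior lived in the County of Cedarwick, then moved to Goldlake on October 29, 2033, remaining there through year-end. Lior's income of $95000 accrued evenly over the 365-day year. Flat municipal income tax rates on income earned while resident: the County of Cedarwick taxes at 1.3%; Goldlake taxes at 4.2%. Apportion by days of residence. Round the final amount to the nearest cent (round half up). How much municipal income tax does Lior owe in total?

The County of Cedarwick, January 1 – October 28, 2033: 301 days → $95000 × 1.3% × 301/365 = $1018.4521
Goldlake, October 29 – December 31, 2033: 64 days → $95000 × 4.2% × 64/365 = $699.6164
Total = $1718.0685

$1718.07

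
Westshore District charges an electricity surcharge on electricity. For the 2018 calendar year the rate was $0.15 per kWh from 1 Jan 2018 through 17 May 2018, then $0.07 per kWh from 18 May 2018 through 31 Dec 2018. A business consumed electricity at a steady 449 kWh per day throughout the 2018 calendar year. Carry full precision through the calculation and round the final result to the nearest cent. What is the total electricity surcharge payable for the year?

1 Jan – 17 May 2018: 137 days × 449 kWh/day = 61,513 kWh at $0.15/kWh → $9,226.95
18 May – 31 Dec 2018: 228 days × 449 kWh/day = 102,372 kWh at $0.07/kWh → $7,166.04

$16,392.99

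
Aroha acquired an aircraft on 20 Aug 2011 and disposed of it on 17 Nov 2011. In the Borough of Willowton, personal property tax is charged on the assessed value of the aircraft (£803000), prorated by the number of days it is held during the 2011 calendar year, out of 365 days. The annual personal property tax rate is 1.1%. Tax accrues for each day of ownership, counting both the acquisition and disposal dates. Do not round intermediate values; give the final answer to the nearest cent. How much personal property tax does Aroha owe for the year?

Days held (20 Aug – 17 Nov 2011): 90 out of 365
Tax = £803000 × 1.1% × 90/365 = £2178.0000

£2178.00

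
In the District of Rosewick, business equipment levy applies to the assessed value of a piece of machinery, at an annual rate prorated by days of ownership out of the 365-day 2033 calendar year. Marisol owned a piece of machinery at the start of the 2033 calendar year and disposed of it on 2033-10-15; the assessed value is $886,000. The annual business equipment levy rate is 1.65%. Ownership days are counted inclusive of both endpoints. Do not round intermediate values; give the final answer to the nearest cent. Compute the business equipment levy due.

$11,534.99

Days held (2033-01-01 to 2033-10-15): 288 out of 365
Tax = $886,000 × 1.65% × 288/365 = $11,534.9918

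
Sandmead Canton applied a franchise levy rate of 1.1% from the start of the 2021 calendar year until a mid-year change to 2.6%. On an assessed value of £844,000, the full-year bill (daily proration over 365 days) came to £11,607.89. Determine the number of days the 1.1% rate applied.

Let d = days at the first rate; then 365 − d days at the second rate.
£844,000 × [1.1%·d + 2.6%·(365−d)] / 365 = £11,607.89
Solving gives d = 298, so the new rate took effect on 26 Oct 2021.

298 days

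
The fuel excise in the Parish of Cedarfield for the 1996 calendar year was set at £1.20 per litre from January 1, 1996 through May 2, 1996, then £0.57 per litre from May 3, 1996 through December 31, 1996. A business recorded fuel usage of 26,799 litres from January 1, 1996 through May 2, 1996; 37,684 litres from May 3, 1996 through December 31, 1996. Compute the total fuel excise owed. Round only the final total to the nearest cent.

January 1 – May 2, 1996: 26,799 litres at £1.20/litre → £32,158.80
May 3 – December 31, 1996: 37,684 litres at £0.57/litre → £21,479.88

£53,638.68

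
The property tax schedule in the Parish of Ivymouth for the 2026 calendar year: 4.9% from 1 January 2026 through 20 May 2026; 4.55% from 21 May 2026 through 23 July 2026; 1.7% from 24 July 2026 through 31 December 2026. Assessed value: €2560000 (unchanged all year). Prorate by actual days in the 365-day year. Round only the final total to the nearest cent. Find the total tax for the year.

1 January – 20 May 2026: 140 days at 4.9% → €2560000 × 4.9% × 140/365 = €48113.9726
21 May – 23 July 2026: 64 days at 4.55% → €2560000 × 4.55% × 64/365 = €20423.8904
24 July – 31 December 2026: 161 days at 1.7% → €2560000 × 1.7% × 161/365 = €19196.4932
Total = €87734.3562

€87734.36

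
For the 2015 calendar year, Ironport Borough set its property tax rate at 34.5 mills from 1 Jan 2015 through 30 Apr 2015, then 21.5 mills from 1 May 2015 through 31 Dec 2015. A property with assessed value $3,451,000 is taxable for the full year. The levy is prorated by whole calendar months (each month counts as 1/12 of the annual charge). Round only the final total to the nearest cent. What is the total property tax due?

1 Jan – 30 Apr 2015: 4 months at 34.5 mills → $3,451,000 × 3.45% × 4/12 = $39,686.5000
1 May – 31 Dec 2015: 8 months at 21.5 mills → $3,451,000 × 2.15% × 8/12 = $49,464.3333
Total = $89,150.8333

$89,150.83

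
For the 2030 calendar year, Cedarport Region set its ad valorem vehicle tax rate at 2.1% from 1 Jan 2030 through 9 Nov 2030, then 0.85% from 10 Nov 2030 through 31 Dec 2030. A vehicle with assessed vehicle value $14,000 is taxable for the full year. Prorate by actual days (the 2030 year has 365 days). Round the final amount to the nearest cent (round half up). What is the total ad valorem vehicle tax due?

$269.07

1 Jan – 9 Nov 2030: 313 days at 2.1% → $14,000 × 2.1% × 313/365 = $252.1151
10 Nov – 31 Dec 2030: 52 days at 0.85% → $14,000 × 0.85% × 52/365 = $16.9534
Total = $269.0685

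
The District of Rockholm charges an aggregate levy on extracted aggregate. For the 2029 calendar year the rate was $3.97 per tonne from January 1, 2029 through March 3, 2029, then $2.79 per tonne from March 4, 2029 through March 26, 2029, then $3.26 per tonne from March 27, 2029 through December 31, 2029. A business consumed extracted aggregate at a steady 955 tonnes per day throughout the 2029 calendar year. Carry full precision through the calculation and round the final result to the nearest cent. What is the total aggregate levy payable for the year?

$1168070.05

January 1 – March 3, 2029: 62 days × 955 tonnes/day = 59,210 tonnes at $3.97/tonne → $235063.70
March 4 – March 26, 2029: 23 days × 955 tonnes/day = 21,965 tonnes at $2.79/tonne → $61282.35
March 27 – December 31, 2029: 280 days × 955 tonnes/day = 267,400 tonnes at $3.26/tonne → $871724.00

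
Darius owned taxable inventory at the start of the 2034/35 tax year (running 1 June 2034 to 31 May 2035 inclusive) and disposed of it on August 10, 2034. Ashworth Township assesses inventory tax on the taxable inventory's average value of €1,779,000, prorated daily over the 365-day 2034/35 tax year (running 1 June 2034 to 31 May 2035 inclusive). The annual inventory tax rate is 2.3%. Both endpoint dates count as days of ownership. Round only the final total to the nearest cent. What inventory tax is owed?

Days held (June 1 – August 10, 2034): 71 out of 365
Tax = €1,779,000 × 2.3% × 71/365 = €7,959.1973

€7,959.20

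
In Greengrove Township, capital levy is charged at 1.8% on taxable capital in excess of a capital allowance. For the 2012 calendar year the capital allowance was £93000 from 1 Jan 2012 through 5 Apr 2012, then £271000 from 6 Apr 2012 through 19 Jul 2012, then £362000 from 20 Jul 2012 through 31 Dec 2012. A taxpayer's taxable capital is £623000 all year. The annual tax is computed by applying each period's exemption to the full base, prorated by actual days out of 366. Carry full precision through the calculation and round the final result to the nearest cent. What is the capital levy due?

£6437.95

1 Jan – 5 Apr 2012: 96 days, exemption £93000 → (£623000 − £93000) × 1.8% × 96/366 = £2502.2951
6 Apr – 19 Jul 2012: 105 days, exemption £271000 → (£623000 − £271000) × 1.8% × 105/366 = £1817.7049
20 Jul – 31 Dec 2012: 165 days, exemption £362000 → (£623000 − £362000) × 1.8% × 165/366 = £2117.9508
Total = £6437.9508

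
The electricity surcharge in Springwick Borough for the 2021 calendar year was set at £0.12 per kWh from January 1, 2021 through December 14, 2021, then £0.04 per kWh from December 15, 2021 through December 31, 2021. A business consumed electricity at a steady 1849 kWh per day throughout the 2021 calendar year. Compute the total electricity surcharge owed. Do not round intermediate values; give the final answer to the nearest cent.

January 1 – December 14, 2021: 348 days × 1849 kWh/day = 643,452 kWh at £0.12/kWh → £77,214.24
December 15 – December 31, 2021: 17 days × 1849 kWh/day = 31,433 kWh at £0.04/kWh → £1,257.32

£78,471.56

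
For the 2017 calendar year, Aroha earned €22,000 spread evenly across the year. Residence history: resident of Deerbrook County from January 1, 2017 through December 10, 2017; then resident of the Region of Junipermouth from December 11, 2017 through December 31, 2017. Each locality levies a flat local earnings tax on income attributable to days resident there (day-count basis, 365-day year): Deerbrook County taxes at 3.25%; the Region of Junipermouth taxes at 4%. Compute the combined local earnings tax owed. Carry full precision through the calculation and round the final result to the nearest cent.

Deerbrook County, January 1 – December 10, 2017: 344 days → €22,000 × 3.25% × 344/365 = €673.8630
The Region of Junipermouth, December 11 – December 31, 2017: 21 days → €22,000 × 4% × 21/365 = €50.6301
Total = €724.4932

€724.49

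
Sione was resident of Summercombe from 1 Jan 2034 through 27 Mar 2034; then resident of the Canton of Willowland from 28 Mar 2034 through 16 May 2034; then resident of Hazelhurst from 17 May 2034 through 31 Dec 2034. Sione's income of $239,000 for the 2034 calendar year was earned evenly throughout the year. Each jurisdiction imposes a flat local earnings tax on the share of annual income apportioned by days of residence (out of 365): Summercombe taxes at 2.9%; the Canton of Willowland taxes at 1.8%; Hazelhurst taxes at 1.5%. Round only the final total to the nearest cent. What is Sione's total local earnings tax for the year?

$4,471.59

Summercombe, 1 Jan – 27 Mar 2034: 86 days → $239,000 × 2.9% × 86/365 = $1,633.0575
The Canton of Willowland, 28 Mar – 16 May 2034: 50 days → $239,000 × 1.8% × 50/365 = $589.3151
Hazelhurst, 17 May – 31 Dec 2034: 229 days → $239,000 × 1.5% × 229/365 = $2,249.2192
Total = $4,471.5918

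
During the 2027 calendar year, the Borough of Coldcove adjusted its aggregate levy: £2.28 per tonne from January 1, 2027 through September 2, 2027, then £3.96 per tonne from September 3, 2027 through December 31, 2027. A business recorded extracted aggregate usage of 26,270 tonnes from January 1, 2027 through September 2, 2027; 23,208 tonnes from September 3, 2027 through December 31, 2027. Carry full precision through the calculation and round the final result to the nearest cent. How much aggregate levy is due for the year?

January 1 – September 2, 2027: 26,270 tonnes at £2.28/tonne → £59,895.60
September 3 – December 31, 2027: 23,208 tonnes at £3.96/tonne → £91,903.68

£151,799.28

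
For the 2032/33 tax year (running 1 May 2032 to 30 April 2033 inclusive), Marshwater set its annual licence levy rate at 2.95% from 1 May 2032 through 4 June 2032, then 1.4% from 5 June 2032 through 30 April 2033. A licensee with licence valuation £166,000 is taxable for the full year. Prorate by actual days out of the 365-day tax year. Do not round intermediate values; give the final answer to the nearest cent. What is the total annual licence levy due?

1 May – 4 June 2032: 35 days at 2.95% → £166,000 × 2.95% × 35/365 = £469.5753
5 June 2032 – 30 April 2033: 330 days at 1.4% → £166,000 × 1.4% × 330/365 = £2,101.1507
Total = £2,570.7260

£2,570.73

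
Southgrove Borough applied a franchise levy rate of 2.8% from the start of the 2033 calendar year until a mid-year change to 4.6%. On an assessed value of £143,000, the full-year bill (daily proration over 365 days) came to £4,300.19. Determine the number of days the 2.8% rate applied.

Let d = days at the first rate; then 365 − d days at the second rate.
£143,000 × [2.8%·d + 4.6%·(365−d)] / 365 = £4,300.19
Solving gives d = 323, so the new rate took effect on November 20, 2033.

323 days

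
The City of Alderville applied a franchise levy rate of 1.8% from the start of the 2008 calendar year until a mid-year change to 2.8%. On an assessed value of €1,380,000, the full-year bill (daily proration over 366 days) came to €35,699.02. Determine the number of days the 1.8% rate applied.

78 days

Let d = days at the first rate; then 366 − d days at the second rate.
€1,380,000 × [1.8%·d + 2.8%·(366−d)] / 366 = €35,699.02
Solving gives d = 78, so the new rate took effect on March 19, 2008.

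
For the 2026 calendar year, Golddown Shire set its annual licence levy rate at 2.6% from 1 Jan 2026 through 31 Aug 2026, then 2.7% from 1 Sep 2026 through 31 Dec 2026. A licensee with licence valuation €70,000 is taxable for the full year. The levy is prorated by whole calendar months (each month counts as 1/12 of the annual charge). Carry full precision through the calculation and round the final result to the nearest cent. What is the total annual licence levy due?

€1,843.33

1 Jan – 31 Aug 2026: 8 months at 2.6% → €70,000 × 2.6% × 8/12 = €1,213.3333
1 Sep – 31 Dec 2026: 4 months at 2.7% → €70,000 × 2.7% × 4/12 = €630.0000
Total = €1,843.3333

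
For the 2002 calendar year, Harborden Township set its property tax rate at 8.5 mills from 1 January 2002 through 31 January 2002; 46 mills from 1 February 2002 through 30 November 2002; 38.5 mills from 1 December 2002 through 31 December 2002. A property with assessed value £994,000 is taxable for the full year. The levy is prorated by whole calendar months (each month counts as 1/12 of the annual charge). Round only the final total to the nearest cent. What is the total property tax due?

1 January – 31 January 2002: 1 month at 8.5 mills → £994,000 × 0.85% × 1/12 = £704.0833
1 February – 30 November 2002: 10 months at 46 mills → £994,000 × 4.6% × 10/12 = £38,103.3333
1 December – 31 December 2002: 1 month at 38.5 mills → £994,000 × 3.85% × 1/12 = £3,189.0833
Total = £41,996.5000

£41,996.50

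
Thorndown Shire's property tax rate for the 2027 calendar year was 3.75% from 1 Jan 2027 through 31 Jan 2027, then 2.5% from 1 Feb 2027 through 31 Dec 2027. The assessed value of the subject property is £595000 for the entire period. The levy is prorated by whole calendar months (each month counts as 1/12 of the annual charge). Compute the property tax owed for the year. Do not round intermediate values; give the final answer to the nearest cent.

£15494.79

1 Jan – 31 Jan 2027: 1 month at 3.75% → £595000 × 3.75% × 1/12 = £1859.3750
1 Feb – 31 Dec 2027: 11 months at 2.5% → £595000 × 2.5% × 11/12 = £13635.4167
Total = £15494.7917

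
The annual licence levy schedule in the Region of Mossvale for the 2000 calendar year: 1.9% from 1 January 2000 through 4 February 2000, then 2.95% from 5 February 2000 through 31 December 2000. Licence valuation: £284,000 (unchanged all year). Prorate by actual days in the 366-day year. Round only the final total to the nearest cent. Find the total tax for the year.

1 January – 4 February 2000: 35 days at 1.9% → £284,000 × 1.9% × 35/366 = £516.0109
5 February – 31 December 2000: 331 days at 2.95% → £284,000 × 2.95% × 331/366 = £7,576.8251
Total = £8,092.8361

£8,092.84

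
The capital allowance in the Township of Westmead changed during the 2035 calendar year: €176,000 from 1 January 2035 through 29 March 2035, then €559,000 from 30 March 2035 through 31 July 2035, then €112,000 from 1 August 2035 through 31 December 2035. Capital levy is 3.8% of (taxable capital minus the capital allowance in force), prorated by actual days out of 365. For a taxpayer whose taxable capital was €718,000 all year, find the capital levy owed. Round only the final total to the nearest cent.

€16,671.07

1 January – 29 March 2035: 88 days, exemption €176,000 → (€718,000 − €176,000) × 3.8% × 88/365 = €4,965.6110
30 March – 31 July 2035: 124 days, exemption €559,000 → (€718,000 − €559,000) × 3.8% × 124/365 = €2,052.6247
1 August – 31 December 2035: 153 days, exemption €112,000 → (€718,000 − €112,000) × 3.8% × 153/365 = €9,652.8329
Total = €16,671.0685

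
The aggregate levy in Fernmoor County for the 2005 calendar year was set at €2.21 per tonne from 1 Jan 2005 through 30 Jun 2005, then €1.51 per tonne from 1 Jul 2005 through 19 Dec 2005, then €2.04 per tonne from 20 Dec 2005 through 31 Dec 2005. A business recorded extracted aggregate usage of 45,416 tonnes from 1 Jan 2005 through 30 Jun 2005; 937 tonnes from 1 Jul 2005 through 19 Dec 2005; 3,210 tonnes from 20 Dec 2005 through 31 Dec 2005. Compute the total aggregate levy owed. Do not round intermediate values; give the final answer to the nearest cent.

1 Jan – 30 Jun 2005: 45,416 tonnes at €2.21/tonne → €100,369.36
1 Jul – 19 Dec 2005: 937 tonnes at €1.51/tonne → €1,414.87
20 Dec – 31 Dec 2005: 3,210 tonnes at €2.04/tonne → €6,548.40

€108,332.63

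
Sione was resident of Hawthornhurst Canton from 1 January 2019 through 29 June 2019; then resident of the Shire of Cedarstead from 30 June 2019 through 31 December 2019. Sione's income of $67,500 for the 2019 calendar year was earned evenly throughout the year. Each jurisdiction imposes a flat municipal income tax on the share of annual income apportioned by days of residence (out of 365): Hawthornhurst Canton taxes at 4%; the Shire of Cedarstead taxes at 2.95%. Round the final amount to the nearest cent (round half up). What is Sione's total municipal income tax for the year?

Hawthornhurst Canton, 1 January – 29 June 2019: 180 days → $67,500 × 4% × 180/365 = $1,331.5068
The Shire of Cedarstead, 30 June – 31 December 2019: 185 days → $67,500 × 2.95% × 185/365 = $1,009.2637
Total = $2,340.7705

$2,340.77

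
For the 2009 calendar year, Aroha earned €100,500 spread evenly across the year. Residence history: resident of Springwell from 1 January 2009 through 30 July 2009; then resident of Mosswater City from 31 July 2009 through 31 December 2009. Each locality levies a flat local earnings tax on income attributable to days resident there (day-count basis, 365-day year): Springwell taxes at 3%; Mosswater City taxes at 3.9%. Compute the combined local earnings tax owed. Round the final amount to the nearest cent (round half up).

Springwell, 1 January – 30 July 2009: 211 days → €100,500 × 3% × 211/365 = €1,742.9178
Mosswater City, 31 July – 31 December 2009: 154 days → €100,500 × 3.9% × 154/365 = €1,653.7068
Total = €3,396.6247

€3,396.62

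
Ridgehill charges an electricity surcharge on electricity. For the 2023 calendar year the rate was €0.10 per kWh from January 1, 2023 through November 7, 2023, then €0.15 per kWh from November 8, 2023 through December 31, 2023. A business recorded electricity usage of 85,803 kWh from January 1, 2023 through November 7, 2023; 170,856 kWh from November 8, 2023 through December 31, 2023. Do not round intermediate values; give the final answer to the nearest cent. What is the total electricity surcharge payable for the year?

January 1 – November 7, 2023: 85,803 kWh at €0.10/kWh → €8580.30
November 8 – December 31, 2023: 170,856 kWh at €0.15/kWh → €25628.40

€34208.70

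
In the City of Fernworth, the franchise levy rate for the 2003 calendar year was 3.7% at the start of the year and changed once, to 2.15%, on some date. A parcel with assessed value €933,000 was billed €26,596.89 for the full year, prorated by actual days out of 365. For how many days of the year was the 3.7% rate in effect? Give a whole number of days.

Let d = days at the first rate; then 365 − d days at the second rate.
€933,000 × [3.7%·d + 2.15%·(365−d)] / 365 = €26,596.89
Solving gives d = 165, so the new rate took effect on June 15, 2003.

165 days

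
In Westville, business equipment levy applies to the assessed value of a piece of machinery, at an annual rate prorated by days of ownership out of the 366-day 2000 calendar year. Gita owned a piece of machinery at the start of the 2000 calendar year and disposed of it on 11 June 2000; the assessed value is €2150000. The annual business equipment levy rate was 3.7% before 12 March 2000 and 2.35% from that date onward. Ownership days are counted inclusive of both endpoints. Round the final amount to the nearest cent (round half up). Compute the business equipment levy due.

1 January – 11 March 2000: 71 days at 3.7% → €2150000 × 3.7% × 71/366 = €15431.8306
12 March – 11 June 2000: 92 days at 2.35% → €2150000 × 2.35% × 92/366 = €12700.2732
Total = €28132.1038

€28132.10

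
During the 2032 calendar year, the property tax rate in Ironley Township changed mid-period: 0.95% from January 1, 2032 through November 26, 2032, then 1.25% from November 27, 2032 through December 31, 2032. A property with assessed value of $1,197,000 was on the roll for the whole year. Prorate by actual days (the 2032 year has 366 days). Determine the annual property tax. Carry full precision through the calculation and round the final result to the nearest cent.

January 1 – November 26, 2032: 331 days at 0.95% → $1,197,000 × 0.95% × 331/366 = $10,284.0615
November 27 – December 31, 2032: 35 days at 1.25% → $1,197,000 × 1.25% × 35/366 = $1,430.8402
Total = $11,714.9016

$11,714.90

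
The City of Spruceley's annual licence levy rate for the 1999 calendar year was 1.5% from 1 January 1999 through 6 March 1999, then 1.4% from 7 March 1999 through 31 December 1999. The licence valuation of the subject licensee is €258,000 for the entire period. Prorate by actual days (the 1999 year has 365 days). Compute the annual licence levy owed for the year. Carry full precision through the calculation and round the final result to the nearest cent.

1 January – 6 March 1999: 65 days at 1.5% → €258,000 × 1.5% × 65/365 = €689.1781
7 March – 31 December 1999: 300 days at 1.4% → €258,000 × 1.4% × 300/365 = €2,968.7671
Total = €3,657.9452

€3,657.95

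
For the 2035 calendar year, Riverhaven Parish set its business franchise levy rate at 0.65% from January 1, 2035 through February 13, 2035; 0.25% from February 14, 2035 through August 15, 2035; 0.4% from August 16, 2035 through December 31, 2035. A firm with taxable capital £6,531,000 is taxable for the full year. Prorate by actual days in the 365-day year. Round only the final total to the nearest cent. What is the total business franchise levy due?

£23,180.58

January 1 – February 13, 2035: 44 days at 0.65% → £6,531,000 × 0.65% × 44/365 = £5,117.4411
February 14 – August 15, 2035: 183 days at 0.25% → £6,531,000 × 0.25% × 183/365 = £8,186.1164
August 16 – December 31, 2035: 138 days at 0.4% → £6,531,000 × 0.4% × 138/365 = £9,877.0192
Total = £23,180.5767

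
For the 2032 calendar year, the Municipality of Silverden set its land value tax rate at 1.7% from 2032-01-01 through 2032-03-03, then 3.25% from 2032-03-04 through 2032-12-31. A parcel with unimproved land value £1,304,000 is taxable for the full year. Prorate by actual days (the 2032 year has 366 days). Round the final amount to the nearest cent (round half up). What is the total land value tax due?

2032-01-01 to 2032-03-03: 63 days at 1.7% → £1,304,000 × 1.7% × 63/366 = £3,815.8033
2032-03-04 to 2032-12-31: 303 days at 3.25% → £1,304,000 × 3.25% × 303/366 = £35,085.0820
Total = £38,900.8852

£38,900.89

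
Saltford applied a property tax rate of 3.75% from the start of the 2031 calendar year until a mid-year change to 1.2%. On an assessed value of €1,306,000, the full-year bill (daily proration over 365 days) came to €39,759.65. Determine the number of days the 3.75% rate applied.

264 days

Let d = days at the first rate; then 365 − d days at the second rate.
€1,306,000 × [3.75%·d + 1.2%·(365−d)] / 365 = €39,759.65
Solving gives d = 264, so the new rate took effect on September 22, 2031.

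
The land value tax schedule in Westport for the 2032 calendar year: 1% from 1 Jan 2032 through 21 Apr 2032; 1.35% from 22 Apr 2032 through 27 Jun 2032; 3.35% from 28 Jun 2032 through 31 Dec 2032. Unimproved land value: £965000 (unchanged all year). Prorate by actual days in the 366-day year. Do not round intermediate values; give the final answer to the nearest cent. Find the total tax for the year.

£21854.88

1 Jan – 21 Apr 2032: 112 days at 1% → £965000 × 1% × 112/366 = £2953.0055
22 Apr – 27 Jun 2032: 67 days at 1.35% → £965000 × 1.35% × 67/366 = £2384.8156
28 Jun – 31 Dec 2032: 187 days at 3.35% → £965000 × 3.35% × 187/366 = £16517.0560
Total = £21854.8770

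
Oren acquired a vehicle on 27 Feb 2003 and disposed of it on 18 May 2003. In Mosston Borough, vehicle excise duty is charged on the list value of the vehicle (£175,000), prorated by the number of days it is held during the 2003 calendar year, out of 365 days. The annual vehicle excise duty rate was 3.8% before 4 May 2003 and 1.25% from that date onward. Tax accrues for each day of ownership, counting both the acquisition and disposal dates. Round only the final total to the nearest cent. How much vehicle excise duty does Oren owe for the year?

£1,292.36

27 Feb – 3 May 2003: 66 days at 3.8% → £175,000 × 3.8% × 66/365 = £1,202.4658
4 May – 18 May 2003: 15 days at 1.25% → £175,000 × 1.25% × 15/365 = £89.8973
Total = £1,292.3630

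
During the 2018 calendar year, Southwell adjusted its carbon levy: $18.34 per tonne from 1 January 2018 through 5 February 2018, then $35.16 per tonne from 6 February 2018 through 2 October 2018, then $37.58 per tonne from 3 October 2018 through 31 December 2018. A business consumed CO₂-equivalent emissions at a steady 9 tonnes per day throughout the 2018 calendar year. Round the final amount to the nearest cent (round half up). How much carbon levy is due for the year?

$112,011.12

1 January – 5 February 2018: 36 days × 9 tonnes/day = 324 tonnes at $18.34/tonne → $5,942.16
6 February – 2 October 2018: 239 days × 9 tonnes/day = 2,151 tonnes at $35.16/tonne → $75,629.16
3 October – 31 December 2018: 90 days × 9 tonnes/day = 810 tonnes at $37.58/tonne → $30,439.80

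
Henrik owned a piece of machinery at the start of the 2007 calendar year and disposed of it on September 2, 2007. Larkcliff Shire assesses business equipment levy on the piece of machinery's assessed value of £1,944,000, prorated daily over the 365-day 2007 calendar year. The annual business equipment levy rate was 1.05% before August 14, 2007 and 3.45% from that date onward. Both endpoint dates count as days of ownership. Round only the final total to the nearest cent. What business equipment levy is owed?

£16,257.70

January 1 – August 13, 2007: 225 days at 1.05% → £1,944,000 × 1.05% × 225/365 = £12,582.7397
August 14 – September 2, 2007: 20 days at 3.45% → £1,944,000 × 3.45% × 20/365 = £3,674.9589
Total = £16,257.6986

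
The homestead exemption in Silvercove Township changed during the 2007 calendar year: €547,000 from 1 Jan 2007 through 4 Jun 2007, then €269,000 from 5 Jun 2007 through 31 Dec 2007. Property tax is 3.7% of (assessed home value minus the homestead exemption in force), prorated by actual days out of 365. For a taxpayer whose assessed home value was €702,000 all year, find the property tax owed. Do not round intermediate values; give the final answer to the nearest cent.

€11,652.97

1 Jan – 4 Jun 2007: 155 days, exemption €547,000 → (€702,000 − €547,000) × 3.7% × 155/365 = €2,435.4110
5 Jun – 31 Dec 2007: 210 days, exemption €269,000 → (€702,000 − €269,000) × 3.7% × 210/365 = €9,217.5616
Total = €11,652.9726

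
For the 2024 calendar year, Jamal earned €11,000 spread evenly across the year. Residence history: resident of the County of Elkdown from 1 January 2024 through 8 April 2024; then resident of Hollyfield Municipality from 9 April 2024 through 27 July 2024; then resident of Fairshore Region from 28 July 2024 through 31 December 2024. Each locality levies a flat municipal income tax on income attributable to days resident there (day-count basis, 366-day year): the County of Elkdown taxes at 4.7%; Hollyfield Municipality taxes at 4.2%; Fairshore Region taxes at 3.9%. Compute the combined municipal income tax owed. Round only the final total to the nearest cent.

€462.72

The County of Elkdown, 1 January – 8 April 2024: 99 days → €11,000 × 4.7% × 99/366 = €139.8443
Hollyfield Municipality, 9 April – 27 July 2024: 110 days → €11,000 × 4.2% × 110/366 = €138.8525
Fairshore Region, 28 July – 31 December 2024: 157 days → €11,000 × 3.9% × 157/366 = €184.0246
Total = €462.7213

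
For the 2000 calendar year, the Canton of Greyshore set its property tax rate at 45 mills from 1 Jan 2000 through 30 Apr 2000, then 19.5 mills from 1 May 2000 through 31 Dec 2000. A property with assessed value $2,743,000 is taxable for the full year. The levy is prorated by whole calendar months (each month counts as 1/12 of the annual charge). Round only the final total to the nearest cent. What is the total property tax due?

$76,804.00

1 Jan – 30 Apr 2000: 4 months at 45 mills → $2,743,000 × 4.5% × 4/12 = $41,145.0000
1 May – 31 Dec 2000: 8 months at 19.5 mills → $2,743,000 × 1.95% × 8/12 = $35,659.0000
Total = $76,804.0000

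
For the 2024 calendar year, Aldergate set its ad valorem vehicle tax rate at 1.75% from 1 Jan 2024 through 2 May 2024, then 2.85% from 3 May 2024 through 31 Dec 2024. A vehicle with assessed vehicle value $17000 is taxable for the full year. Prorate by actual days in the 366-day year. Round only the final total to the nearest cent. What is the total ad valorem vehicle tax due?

1 Jan – 2 May 2024: 123 days at 1.75% → $17000 × 1.75% × 123/366 = $99.9795
3 May – 31 Dec 2024: 243 days at 2.85% → $17000 × 2.85% × 243/366 = $321.6762
Total = $421.6557

$421.66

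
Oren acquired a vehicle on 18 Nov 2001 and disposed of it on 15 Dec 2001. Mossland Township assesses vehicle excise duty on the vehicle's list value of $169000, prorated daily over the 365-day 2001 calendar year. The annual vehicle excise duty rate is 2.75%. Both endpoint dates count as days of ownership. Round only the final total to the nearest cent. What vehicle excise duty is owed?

$356.52

Days held (18 Nov – 15 Dec 2001): 28 out of 365
Tax = $169000 × 2.75% × 28/365 = $356.5205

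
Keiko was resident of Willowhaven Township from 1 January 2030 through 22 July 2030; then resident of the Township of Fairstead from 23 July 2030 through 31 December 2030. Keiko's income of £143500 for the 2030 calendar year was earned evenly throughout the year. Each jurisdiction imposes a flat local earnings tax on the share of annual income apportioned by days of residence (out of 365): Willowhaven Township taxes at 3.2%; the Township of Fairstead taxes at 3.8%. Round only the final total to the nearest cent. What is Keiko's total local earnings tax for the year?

Willowhaven Township, 1 January – 22 July 2030: 203 days → £143500 × 3.2% × 203/365 = £2553.9068
The Township of Fairstead, 23 July – 31 December 2030: 162 days → £143500 × 3.8% × 162/365 = £2420.2356
Total = £4974.1425

£4974.14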